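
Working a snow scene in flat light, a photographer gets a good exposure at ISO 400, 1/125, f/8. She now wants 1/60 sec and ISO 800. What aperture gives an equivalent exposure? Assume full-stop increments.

f/16

Shutter speed: 1/125 → 1/60 — 1 stop slower (brighter).
ISO: 400 → 800 — 1 stop higher (brighter).
Net change so far: 2 stops brighter. Offset with the aperture: f/8 → f/11 → f/16.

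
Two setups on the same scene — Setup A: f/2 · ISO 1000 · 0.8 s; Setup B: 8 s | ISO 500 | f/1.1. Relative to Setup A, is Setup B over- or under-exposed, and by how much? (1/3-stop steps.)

Aperture: f/2 → f/1.8 → f/1.6 → f/1.4 → f/1.2 → f/1.1 — 1 2/3 stops larger aperture (brighter).
Shutter speed: 0.8 → 1 → 1.3 → 1.6 → 2 → 2.5 → 3.2 → 4 → 5 → 6 → 8 — 3 1/3 stops slower (brighter).
ISO: 1000 → 800 → 640 → 500 — 1 stop lower (darker).
Net: +1 2/3 +3 1/3 −1 = +4 stops.

4 stops brighter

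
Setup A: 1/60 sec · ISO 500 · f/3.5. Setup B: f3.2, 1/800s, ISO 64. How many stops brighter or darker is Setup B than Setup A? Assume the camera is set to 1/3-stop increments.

6 1/3 stops darker

Aperture: f/3.5 → f/3.2 — 1/3 stop wider (brighter).
Shutter speed: 1/60 → 1/80 → 1/100 → 1/125 → 1/160 → 1/200 → 1/250 → 1/320 → 1/400 → 1/500 → 1/640 → 1/800 — 3 2/3 stops shorter (darker).
ISO: 500 → 400 → 320 → 250 → 200 → 160 → 125 → 100 → 80 → 64 — 3 stops dropped (darker).
Net: +1/3 −3 2/3 −3 = −6 1/3 stops.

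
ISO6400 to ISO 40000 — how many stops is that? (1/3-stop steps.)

2 2/3 stops

6400 → 8000 → 10000 → 12800 → 16000 → 20000 → 25600 → 32000 → 40000 — count the steps: 8 third-stops = 2 2/3 stops.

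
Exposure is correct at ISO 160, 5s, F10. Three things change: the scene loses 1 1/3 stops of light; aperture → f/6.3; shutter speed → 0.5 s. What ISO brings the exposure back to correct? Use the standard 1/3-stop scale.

ISO 1600

Scene light: 1 1/3 stops darker.
Aperture: f/10 → f/9 → f/8 → f/7.1 → f/6.3 — 1 1/3 stops wider (brighter).
Shutter speed: 5 → 4 → 3.2 → 2.5 → 2 → 1.6 → 1.3 → 1 → 0.8 → 0.6 → 0.5 — 3 1/3 stops faster (darker).
Net so far: 3 1/3 stops darker. ISO: 160 → 200 → 250 → 320 → 400 → 500 → 640 → 800 → 1000 → 1250 → 1600.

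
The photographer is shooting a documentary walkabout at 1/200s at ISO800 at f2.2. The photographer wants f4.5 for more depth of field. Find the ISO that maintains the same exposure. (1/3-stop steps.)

Aperture: f/2.2 → f/2.5 → f/2.8 → f/3.2 → f/3.5 → f/4 → f/4.5 — 2 stops smaller aperture (darker).
Need 2 stops brighter from the ISO: 800 → 1000 → 1250 → 1600 → 2000 → 2500 → 3200.

ISO 3200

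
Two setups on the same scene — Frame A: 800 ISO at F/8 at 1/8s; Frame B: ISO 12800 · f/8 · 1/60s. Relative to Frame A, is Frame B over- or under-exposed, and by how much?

1 stop brighter

Aperture: unchanged.
Shutter speed: 1/8 → 1/15 → 1/30 → 1/60 — 3 stops faster (darker).
ISO: 800 → 1600 → 3200 → 6400 → 12800 — 4 stops higher (brighter).
Net: −3 +4 = +1 stop.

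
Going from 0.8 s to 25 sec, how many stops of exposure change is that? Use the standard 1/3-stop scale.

0.8 → 1 → 1.3 → 1.6 → 2 → 2.5 → 3.2 → 4 → 5 → 6 → 8 → 10 → 13 → 15 → 20 → 25 — count the steps: 15 third-stops = 5 stops.

5 stops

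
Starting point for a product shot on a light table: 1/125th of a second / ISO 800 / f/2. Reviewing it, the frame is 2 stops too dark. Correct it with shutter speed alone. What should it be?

Underexposed by 2 stops → need 2 stops brighter.
Shutter speed: 1/125 → 1/60 → 1/30.

1/30s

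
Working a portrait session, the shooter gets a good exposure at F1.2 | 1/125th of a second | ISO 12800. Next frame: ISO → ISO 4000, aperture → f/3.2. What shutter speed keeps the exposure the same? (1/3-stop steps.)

ISO: 12800 → 10000 → 8000 → 6400 → 5000 → 4000 — 1 2/3 stops lower (darker).
Aperture: f/1.2 → f/1.4 → f/1.6 → f/1.8 → f/2 → f/2.2 → f/2.5 → f/2.8 → f/3.2 — 2 2/3 stops smaller aperture (darker).
Net change so far: 4 1/3 stops darker. Offset with the shutter speed: 1/125 → 1/100 → 1/80 → 1/60 → 1/50 → 1/40 → 1/30 → 1/25 → 1/20 → 1/15 → 1/13 → 1/10 → 1/8 → 1/6.

1/6s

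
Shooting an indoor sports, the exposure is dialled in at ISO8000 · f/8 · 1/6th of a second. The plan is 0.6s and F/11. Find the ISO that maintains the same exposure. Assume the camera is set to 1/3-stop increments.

ISO 4000

Shutter speed: 1/6 → 1/5 → 1/4 → 0.3 → 0.4 → 0.5 → 0.6 — 2 stops slower (brighter).
Aperture: f/8 → f/9 → f/10 → f/11 — 1 stop stopped down (darker).
Net change so far: 1 stop brighter. Offset with the ISO: 8000 → 6400 → 5000 → 4000.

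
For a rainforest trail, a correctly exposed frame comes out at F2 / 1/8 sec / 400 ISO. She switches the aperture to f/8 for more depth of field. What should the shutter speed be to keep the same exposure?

Aperture: f/2 → f/2.8 → f/4 → f/5.6 → f/8 — 4 stops stopped down (darker).
Need 4 stops brighter from the shutter speed: 1/8 → 1/4 → 1/2 → 1 → 2.

2 s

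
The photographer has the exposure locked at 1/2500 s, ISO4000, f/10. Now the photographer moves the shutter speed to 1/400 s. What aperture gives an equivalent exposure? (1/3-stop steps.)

Shutter speed: 1/2500 → 1/2000 → 1/1600 → 1/1250 → 1/1000 → 1/800 → 1/640 → 1/500 → 1/400 — 2 2/3 stops longer (brighter).
Need 2 2/3 stops darker from the aperture: f/10 → f/11 → f/13 → f/14 → f/16 → f/18 → f/20 → f/22 → f/25.

f/25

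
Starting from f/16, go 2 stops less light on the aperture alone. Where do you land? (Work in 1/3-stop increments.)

f/32

Aperture: f/16 → f/18 → f/20 → f/22 → f/25 → f/29 → f/32 — 2 stops smaller aperture (darker).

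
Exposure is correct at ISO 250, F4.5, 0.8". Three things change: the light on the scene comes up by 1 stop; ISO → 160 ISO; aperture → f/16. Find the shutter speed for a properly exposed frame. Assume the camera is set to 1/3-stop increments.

Scene light: 1 stop brighter.
ISO: 250 → 200 → 160 — 2/3 stop lower (darker).
Aperture: f/4.5 → f/5 → f/5.6 → f/6.3 → f/7.1 → f/8 → f/9 → f/10 → f/11 → f/13 → f/14 → f/16 — 3 2/3 stops smaller aperture (darker).
Net so far: 3 1/3 stops darker. Shutter speed: 0.8 → 1 → 1.3 → 1.6 → 2 → 2.5 → 3.2 → 4 → 5 → 6 → 8.

8 s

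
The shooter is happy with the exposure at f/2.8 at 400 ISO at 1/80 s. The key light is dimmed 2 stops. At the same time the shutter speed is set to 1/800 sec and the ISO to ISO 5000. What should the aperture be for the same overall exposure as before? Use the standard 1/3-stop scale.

Scene light: 2 stops darker.
Shutter speed: 1/80 → 1/100 → 1/125 → 1/160 → 1/200 → 1/250 → 1/320 → 1/400 → 1/500 → 1/640 → 1/800 — 3 1/3 stops faster (darker).
ISO: 400 → 500 → 640 → 800 → 1000 → 1250 → 1600 → 2000 → 2500 → 3200 → 4000 → 5000 — 3 2/3 stops raised (brighter).
Net so far: 1 2/3 stops darker. Aperture: f/2.8 → f/2.5 → f/2.2 → f/2 → f/1.8 → f/1.6.

f/1.6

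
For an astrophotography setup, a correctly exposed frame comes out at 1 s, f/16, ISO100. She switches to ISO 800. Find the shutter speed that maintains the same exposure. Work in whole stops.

ISO: 100 → 200 → 400 → 800 — 3 stops raised (brighter).
Need 3 stops darker from the shutter speed: 1 → 1/2 → 1/4 → 1/8.

1/8s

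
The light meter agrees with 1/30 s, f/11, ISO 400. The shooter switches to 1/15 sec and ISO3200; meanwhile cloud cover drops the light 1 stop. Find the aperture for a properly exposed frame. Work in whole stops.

Scene light: 1 stop darker.
Shutter speed: 1/30 → 1/15 — 1 stop longer (brighter).
ISO: 400 → 800 → 1600 → 3200 — 3 stops raised (brighter).
Net so far: 3 stops brighter. Aperture: f/11 → f/16 → f/22 → f/32.

f/32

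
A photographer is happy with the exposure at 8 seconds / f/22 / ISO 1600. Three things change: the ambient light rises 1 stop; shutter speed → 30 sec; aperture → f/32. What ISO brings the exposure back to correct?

ISO 400

Scene light: 1 stop brighter.
Shutter speed: 8 → 15 → 30 — 2 stops longer (brighter).
Aperture: f/22 → f/32 — 1 stop narrower (darker).
Net so far: 2 stops brighter. ISO: 1600 → 800 → 400.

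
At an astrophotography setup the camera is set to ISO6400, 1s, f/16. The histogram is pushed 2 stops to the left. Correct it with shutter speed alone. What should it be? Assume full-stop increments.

Underexposed by 2 stops → need 2 stops brighter.
Shutter speed: 1 → 2 → 4.

4 s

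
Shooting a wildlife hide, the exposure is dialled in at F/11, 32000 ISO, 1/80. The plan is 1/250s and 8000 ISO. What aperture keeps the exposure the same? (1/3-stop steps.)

Shutter speed: 1/80 → 1/100 → 1/125 → 1/160 → 1/200 → 1/250 — 1 2/3 stops shorter (darker).
ISO: 32000 → 25600 → 20000 → 16000 → 12800 → 10000 → 8000 — 2 stops dropped (darker).
Net change so far: 3 2/3 stops darker. Offset with the aperture: f/11 → f/10 → f/9 → f/8 → f/7.1 → f/6.3 → f/5.6 → f/5 → f/4.5 → f/4 → f/3.5 → f/3.2.

f/3.2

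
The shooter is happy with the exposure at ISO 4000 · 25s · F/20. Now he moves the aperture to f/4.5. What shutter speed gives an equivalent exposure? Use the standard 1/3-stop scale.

Aperture: f/20 → f/18 → f/16 → f/14 → f/13 → f/11 → f/10 → f/9 → f/8 → f/7.1 → f/6.3 → f/5.6 → f/5 → f/4.5 — 4 1/3 stops larger aperture (brighter).
Need 4 1/3 stops darker from the shutter speed: 25 → 20 → 15 → 13 → 10 → 8 → 6 → 5 → 4 → 3.2 → 2.5 → 2 → 1.6 → 1.3.

1.3 s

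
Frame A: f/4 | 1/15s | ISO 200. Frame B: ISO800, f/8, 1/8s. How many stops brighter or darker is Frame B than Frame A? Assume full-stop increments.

Aperture: f/4 → f/5.6 → f/8 — 2 stops smaller aperture (darker).
Shutter speed: 1/15 → 1/8 — 1 stop longer (brighter).
ISO: 200 → 400 → 800 — 2 stops higher (brighter).
Net: −2 +1 +2 = +1 stop.

1 stop brighter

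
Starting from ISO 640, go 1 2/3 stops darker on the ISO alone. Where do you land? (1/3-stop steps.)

ISO: 640 → 500 → 400 → 320 → 250 → 200 — 1 2/3 stops lower (darker).

ISO 200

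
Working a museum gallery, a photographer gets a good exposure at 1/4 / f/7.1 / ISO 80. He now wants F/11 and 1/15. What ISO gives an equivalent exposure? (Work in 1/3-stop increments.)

Aperture: f/7.1 → f/8 → f/9 → f/10 → f/11 — 1 1/3 stops smaller aperture (darker).
Shutter speed: 1/4 → 1/5 → 1/6 → 1/8 → 1/10 → 1/13 → 1/15 — 2 stops shorter (darker).
Net change so far: 3 1/3 stops darker. Offset with the ISO: 80 → 100 → 125 → 160 → 200 → 250 → 320 → 400 → 500 → 640 → 800.

ISO 800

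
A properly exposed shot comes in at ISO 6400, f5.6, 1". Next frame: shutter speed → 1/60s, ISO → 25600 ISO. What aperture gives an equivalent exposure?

Shutter speed: 1 → 1/2 → 1/4 → 1/8 → 1/15 → 1/30 → 1/60 — 6 stops faster (darker).
ISO: 6400 → 12800 → 25600 — 2 stops raised (brighter).
Net change so far: 4 stops darker. Offset with the aperture: f/5.6 → f/4 → f/2.8 → f/2 → f/1.4.

f/1.4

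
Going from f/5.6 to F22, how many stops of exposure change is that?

4 stops

f/5.6 → f/8 → f/11 → f/16 → f/22 — count the steps: 4 stops.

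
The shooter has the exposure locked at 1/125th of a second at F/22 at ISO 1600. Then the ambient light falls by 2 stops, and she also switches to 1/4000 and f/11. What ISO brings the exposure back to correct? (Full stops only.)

Scene light: 2 stops darker.
Shutter speed: 1/125 → 1/250 → 1/500 → 1/1000 → 1/2000 → 1/4000 — 5 stops shorter (darker).
Aperture: f/22 → f/16 → f/11 — 2 stops larger aperture (brighter).
Net so far: 5 stops darker. ISO: 1600 → 3200 → 6400 → 12800 → 25600 → 51200.

ISO 51200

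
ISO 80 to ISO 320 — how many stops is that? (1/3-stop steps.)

2 stops

80 → 100 → 125 → 160 → 200 → 250 → 320 — count the steps: 6 third-stops = 2 stops.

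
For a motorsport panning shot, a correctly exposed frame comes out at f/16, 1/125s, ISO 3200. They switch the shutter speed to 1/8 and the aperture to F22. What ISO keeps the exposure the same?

ISO 400

Shutter speed: 1/125 → 1/60 → 1/30 → 1/15 → 1/8 — 4 stops slower (brighter).
Aperture: f/16 → f/22 — 1 stop narrower (darker).
Net change so far: 3 stops brighter. Offset with the ISO: 3200 → 1600 → 800 → 400.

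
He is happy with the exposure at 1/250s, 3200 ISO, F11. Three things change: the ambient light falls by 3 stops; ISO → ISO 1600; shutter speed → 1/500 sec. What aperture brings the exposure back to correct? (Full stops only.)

Scene light: 3 stops darker.
ISO: 3200 → 1600 — 1 stop dropped (darker).
Shutter speed: 1/250 → 1/500 — 1 stop faster (darker).
Net so far: 5 stops darker. Aperture: f/11 → f/8 → f/5.6 → f/4 → f/2.8 → f/2.

f/2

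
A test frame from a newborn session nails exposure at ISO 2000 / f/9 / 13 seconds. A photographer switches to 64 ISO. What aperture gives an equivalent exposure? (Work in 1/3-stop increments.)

ISO: 2000 → 1600 → 1250 → 1000 → 800 → 640 → 500 → 400 → 320 → 250 → 200 → 160 → 125 → 100 → 80 → 64 — 5 stops lower (darker).
Need 5 stops brighter from the aperture: f/9 → f/8 → f/7.1 → f/6.3 → f/5.6 → f/5 → f/4.5 → f/4 → f/3.5 → f/3.2 → f/2.8 → f/2.5 → f/2.2 → f/2 → f/1.8 → f/1.6.

f/1.6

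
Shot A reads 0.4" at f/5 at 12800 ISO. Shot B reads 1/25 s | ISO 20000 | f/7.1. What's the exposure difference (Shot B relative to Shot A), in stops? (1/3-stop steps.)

Aperture: f/5 → f/5.6 → f/6.3 → f/7.1 — 1 stop narrower (darker).
Shutter speed: 0.4 → 0.3 → 1/4 → 1/5 → 1/6 → 1/8 → 1/10 → 1/13 → 1/15 → 1/20 → 1/25 — 3 1/3 stops faster (darker).
ISO: 12800 → 16000 → 20000 — 2/3 stop raised (brighter).
Net: −1 −3 1/3 +2/3 = −3 2/3 stops.

3 2/3 stops darker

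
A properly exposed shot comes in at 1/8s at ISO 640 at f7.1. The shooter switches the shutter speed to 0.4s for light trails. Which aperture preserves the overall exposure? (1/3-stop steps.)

Shutter speed: 1/8 → 1/6 → 1/5 → 1/4 → 0.3 → 0.4 — 1 2/3 stops slower (brighter).
Need 1 2/3 stops darker from the aperture: f/7.1 → f/8 → f/9 → f/10 → f/11 → f/13.

f/13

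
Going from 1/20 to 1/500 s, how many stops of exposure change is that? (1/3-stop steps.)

4 2/3 stops

1/20 → 1/25 → 1/30 → 1/40 → 1/50 → 1/60 → 1/80 → 1/100 → 1/125 → 1/160 → 1/200 → 1/250 → 1/320 → 1/400 → 1/500 — count the steps: 14 third-stops = 4 2/3 stops.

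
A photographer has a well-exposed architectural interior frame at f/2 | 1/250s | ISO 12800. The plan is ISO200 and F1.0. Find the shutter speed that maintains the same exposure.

1/15s

ISO: 12800 → 6400 → 3200 → 1600 → 800 → 400 → 200 — 6 stops lower (darker).
Aperture: f/2 → f/1.4 → f/1.0 — 2 stops wider (brighter).
Net change so far: 4 stops darker. Offset with the shutter speed: 1/250 → 1/125 → 1/60 → 1/30 → 1/15.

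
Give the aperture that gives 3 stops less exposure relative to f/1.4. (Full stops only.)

Aperture: f/1.4 → f/2 → f/2.8 → f/4 — 3 stops narrower (darker).

f/4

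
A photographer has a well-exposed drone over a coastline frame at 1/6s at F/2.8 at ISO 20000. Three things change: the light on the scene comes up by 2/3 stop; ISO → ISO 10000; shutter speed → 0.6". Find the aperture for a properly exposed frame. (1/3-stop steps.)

Scene light: 2/3 stop brighter.
ISO: 20000 → 16000 → 12800 → 10000 — 1 stop lower (darker).
Shutter speed: 1/6 → 1/5 → 1/4 → 0.3 → 0.4 → 0.5 → 0.6 — 2 stops longer (brighter).
Net so far: 1 2/3 stops brighter. Aperture: f/2.8 → f/3.2 → f/3.5 → f/4 → f/4.5 → f/5.

f/5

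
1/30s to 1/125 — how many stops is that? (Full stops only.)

2 stops

1/30 → 1/60 → 1/125 — count the steps: 2 stops.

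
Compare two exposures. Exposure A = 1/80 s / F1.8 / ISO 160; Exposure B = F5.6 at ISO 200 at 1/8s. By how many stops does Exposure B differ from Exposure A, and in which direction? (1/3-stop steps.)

1/3 stop brighter

Aperture: f/1.8 → f/2 → f/2.2 → f/2.5 → f/2.8 → f/3.2 → f/3.5 → f/4 → f/4.5 → f/5 → f/5.6 — 3 1/3 stops narrower (darker).
Shutter speed: 1/80 → 1/60 → 1/50 → 1/40 → 1/30 → 1/25 → 1/20 → 1/15 → 1/13 → 1/10 → 1/8 — 3 1/3 stops longer (brighter).
ISO: 160 → 200 — 1/3 stop raised (brighter).
Net: −3 1/3 +3 1/3 +1/3 = +1/3 stops.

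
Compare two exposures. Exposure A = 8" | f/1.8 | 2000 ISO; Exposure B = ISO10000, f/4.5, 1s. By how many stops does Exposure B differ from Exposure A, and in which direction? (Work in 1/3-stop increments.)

Aperture: f/1.8 → f/2 → f/2.2 → f/2.5 → f/2.8 → f/3.2 → f/3.5 → f/4 → f/4.5 — 2 2/3 stops smaller aperture (darker).
Shutter speed: 8 → 6 → 5 → 4 → 3.2 → 2.5 → 2 → 1.6 → 1.3 → 1 — 3 stops shorter (darker).
ISO: 2000 → 2500 → 3200 → 4000 → 5000 → 6400 → 8000 → 10000 — 2 1/3 stops raised (brighter).
Net: −2 2/3 −3 +2 1/3 = −3 1/3 stops.

3 1/3 stops darker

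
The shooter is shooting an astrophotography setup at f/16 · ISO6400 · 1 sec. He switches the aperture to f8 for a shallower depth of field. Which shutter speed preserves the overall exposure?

Aperture: f/16 → f/11 → f/8 — 2 stops larger aperture (brighter).
Need 2 stops darker from the shutter speed: 1 → 1/2 → 1/4.

1/4s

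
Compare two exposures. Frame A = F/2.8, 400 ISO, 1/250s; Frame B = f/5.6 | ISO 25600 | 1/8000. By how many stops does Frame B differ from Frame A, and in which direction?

1 stop darker

Aperture: f/2.8 → f/4 → f/5.6 — 2 stops narrower (darker).
Shutter speed: 1/250 → 1/500 → 1/1000 → 1/2000 → 1/4000 → 1/8000 — 5 stops faster (darker).
ISO: 400 → 800 → 1600 → 3200 → 6400 → 12800 → 25600 — 6 stops raised (brighter).
Net: −2 −5 +6 = −1 stop.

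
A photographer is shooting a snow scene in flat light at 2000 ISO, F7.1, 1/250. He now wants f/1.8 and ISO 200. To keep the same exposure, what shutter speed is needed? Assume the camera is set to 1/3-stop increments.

Aperture: f/7.1 → f/6.3 → f/5.6 → f/5 → f/4.5 → f/4 → f/3.5 → f/3.2 → f/2.8 → f/2.5 → f/2.2 → f/2 → f/1.8 — 4 stops wider (brighter).
ISO: 2000 → 1600 → 1250 → 1000 → 800 → 640 → 500 → 400 → 320 → 250 → 200 — 3 1/3 stops lower (darker).
Net change so far: 2/3 stop brighter. Offset with the shutter speed: 1/250 → 1/320 → 1/400.

1/400s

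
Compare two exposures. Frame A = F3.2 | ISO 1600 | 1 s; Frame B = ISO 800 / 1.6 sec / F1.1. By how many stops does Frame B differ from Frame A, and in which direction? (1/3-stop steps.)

Aperture: f/3.2 → f/2.8 → f/2.5 → f/2.2 → f/2 → f/1.8 → f/1.6 → f/1.4 → f/1.2 → f/1.1 — 3 stops larger aperture (brighter).
Shutter speed: 1 → 1.3 → 1.6 — 2/3 stop longer (brighter).
ISO: 1600 → 1250 → 1000 → 800 — 1 stop lower (darker).
Net: +3 +2/3 −1 = +2 2/3 stops.

2 2/3 stops brighter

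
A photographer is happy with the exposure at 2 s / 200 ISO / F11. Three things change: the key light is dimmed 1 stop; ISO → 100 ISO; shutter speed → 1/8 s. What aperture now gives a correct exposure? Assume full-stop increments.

Scene light: 1 stop darker.
ISO: 200 → 100 — 1 stop lower (darker).
Shutter speed: 2 → 1 → 1/2 → 1/4 → 1/8 — 4 stops shorter (darker).
Net so far: 6 stops darker. Aperture: f/11 → f/8 → f/5.6 → f/4 → f/2.8 → f/2 → f/1.4.

f/1.4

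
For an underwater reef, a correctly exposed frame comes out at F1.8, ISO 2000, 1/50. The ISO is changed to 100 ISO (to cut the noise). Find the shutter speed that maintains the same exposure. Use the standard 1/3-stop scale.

ISO: 2000 → 1600 → 1250 → 1000 → 800 → 640 → 500 → 400 → 320 → 250 → 200 → 160 → 125 → 100 — 4 1/3 stops lower (darker).
Need 4 1/3 stops brighter from the shutter speed: 1/50 → 1/40 → 1/30 → 1/25 → 1/20 → 1/15 → 1/13 → 1/10 → 1/8 → 1/6 → 1/5 → 1/4 → 0.3 → 0.4.

0.4 s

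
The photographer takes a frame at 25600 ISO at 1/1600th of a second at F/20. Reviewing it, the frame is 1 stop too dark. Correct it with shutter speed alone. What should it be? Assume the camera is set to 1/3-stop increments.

1/800s

Underexposed by 1 stop → need 1 stop brighter.
Shutter speed: 1/1600 → 1/1250 → 1/1000 → 1/800.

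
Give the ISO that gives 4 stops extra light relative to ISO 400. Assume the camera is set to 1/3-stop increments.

ISO 6400

ISO: 400 → 500 → 640 → 800 → 1000 → 1250 → 1600 → 2000 → 2500 → 3200 → 4000 → 5000 → 6400 — 4 stops raised (brighter).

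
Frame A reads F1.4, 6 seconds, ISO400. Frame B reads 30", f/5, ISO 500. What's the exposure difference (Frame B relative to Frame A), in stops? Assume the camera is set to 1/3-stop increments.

1 stop darker

Aperture: f/1.4 → f/1.6 → f/1.8 → f/2 → f/2.2 → f/2.5 → f/2.8 → f/3.2 → f/3.5 → f/4 → f/4.5 → f/5 — 3 2/3 stops stopped down (darker).
Shutter speed: 6 → 8 → 10 → 13 → 15 → 20 → 25 → 30 — 2 1/3 stops slower (brighter).
ISO: 400 → 500 — 1/3 stop higher (brighter).
Net: −3 2/3 +2 1/3 +1/3 = −1 stop.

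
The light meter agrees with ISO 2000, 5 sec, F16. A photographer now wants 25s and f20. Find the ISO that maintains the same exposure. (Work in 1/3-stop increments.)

Shutter speed: 5 → 6 → 8 → 10 → 13 → 15 → 20 → 25 — 2 1/3 stops longer (brighter).
Aperture: f/16 → f/18 → f/20 — 2/3 stop smaller aperture (darker).
Net change so far: 1 2/3 stops brighter. Offset with the ISO: 2000 → 1600 → 1250 → 1000 → 800 → 640.

ISO 640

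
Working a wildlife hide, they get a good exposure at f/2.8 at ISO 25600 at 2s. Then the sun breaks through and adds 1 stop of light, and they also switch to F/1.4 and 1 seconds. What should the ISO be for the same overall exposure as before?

ISO 6400

Scene light: 1 stop brighter.
Aperture: f/2.8 → f/2 → f/1.4 — 2 stops opened up (brighter).
Shutter speed: 2 → 1 — 1 stop shorter (darker).
Net so far: 2 stops brighter. ISO: 25600 → 12800 → 6400.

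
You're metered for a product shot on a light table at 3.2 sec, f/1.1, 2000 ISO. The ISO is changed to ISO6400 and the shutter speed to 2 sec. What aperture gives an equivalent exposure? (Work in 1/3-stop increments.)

f/1.6

ISO: 2000 → 2500 → 3200 → 4000 → 5000 → 6400 — 1 2/3 stops raised (brighter).
Shutter speed: 3.2 → 2.5 → 2 — 2/3 stop faster (darker).
Net change so far: 1 stop brighter. Offset with the aperture: f/1.1 → f/1.2 → f/1.4 → f/1.6.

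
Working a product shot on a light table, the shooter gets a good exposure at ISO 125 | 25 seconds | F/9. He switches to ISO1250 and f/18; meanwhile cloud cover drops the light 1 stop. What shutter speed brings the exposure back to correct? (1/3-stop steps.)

20 s

Scene light: 1 stop darker.
ISO: 125 → 160 → 200 → 250 → 320 → 400 → 500 → 640 → 800 → 1000 → 1250 — 3 1/3 stops higher (brighter).
Aperture: f/9 → f/10 → f/11 → f/13 → f/14 → f/16 → f/18 — 2 stops stopped down (darker).
Net so far: 1/3 stop brighter. Shutter speed: 25 → 20.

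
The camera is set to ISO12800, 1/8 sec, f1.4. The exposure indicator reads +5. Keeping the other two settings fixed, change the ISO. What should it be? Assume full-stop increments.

ISO 400

Overexposed by 5 stops → need 5 stops darker.
ISO: 12800 → 6400 → 3200 → 1600 → 800 → 400.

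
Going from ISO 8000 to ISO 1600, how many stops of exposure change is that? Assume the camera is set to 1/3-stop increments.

8000 → 6400 → 5000 → 4000 → 3200 → 2500 → 2000 → 1600 — count the steps: 7 third-stops = 2 1/3 stops.

2 1/3 stops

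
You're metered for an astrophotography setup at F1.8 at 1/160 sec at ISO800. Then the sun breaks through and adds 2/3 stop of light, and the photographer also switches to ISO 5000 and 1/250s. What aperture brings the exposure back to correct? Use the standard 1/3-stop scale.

Scene light: 2/3 stop brighter.
ISO: 800 → 1000 → 1250 → 1600 → 2000 → 2500 → 3200 → 4000 → 5000 — 2 2/3 stops higher (brighter).
Shutter speed: 1/160 → 1/200 → 1/250 — 2/3 stop shorter (darker).
Net so far: 2 2/3 stops brighter. Aperture: f/1.8 → f/2 → f/2.2 → f/2.5 → f/2.8 → f/3.2 → f/3.5 → f/4 → f/4.5.

f/4.5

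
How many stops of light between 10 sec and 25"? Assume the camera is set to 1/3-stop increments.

1 1/3 stops

10 → 13 → 15 → 20 → 25 — count the steps: 4 third-stops = 1 1/3 stops.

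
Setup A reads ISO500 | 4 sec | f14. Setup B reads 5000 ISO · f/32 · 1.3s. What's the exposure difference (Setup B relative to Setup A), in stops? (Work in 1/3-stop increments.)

2/3 stop darker

Aperture: f/14 → f/16 → f/18 → f/20 → f/22 → f/25 → f/29 → f/32 — 2 1/3 stops stopped down (darker).
Shutter speed: 4 → 3.2 → 2.5 → 2 → 1.6 → 1.3 — 1 2/3 stops faster (darker).
ISO: 500 → 640 → 800 → 1000 → 1250 → 1600 → 2000 → 2500 → 3200 → 4000 → 5000 — 3 1/3 stops raised (brighter).
Net: −2 1/3 −1 2/3 +3 1/3 = −2/3 stops.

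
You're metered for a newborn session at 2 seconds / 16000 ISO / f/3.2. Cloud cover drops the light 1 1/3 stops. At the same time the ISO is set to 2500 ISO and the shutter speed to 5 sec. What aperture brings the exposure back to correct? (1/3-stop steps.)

Scene light: 1 1/3 stops darker.
ISO: 16000 → 12800 → 10000 → 8000 → 6400 → 5000 → 4000 → 3200 → 2500 — 2 2/3 stops lower (darker).
Shutter speed: 2 → 2.5 → 3.2 → 4 → 5 — 1 1/3 stops slower (brighter).
Net so far: 2 2/3 stops darker. Aperture: f/3.2 → f/2.8 → f/2.5 → f/2.2 → f/2 → f/1.8 → f/1.6 → f/1.4 → f/1.2.

f/1.2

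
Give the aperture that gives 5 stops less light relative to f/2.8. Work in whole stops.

Aperture: f/2.8 → f/4 → f/5.6 → f/8 → f/11 → f/16 — 5 stops smaller aperture (darker).

f/16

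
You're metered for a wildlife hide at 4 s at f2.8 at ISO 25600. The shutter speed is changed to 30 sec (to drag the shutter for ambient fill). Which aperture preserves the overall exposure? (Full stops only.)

f/8

Shutter speed: 4 → 8 → 15 → 30 — 3 stops longer (brighter).
Need 3 stops darker from the aperture: f/2.8 → f/4 → f/5.6 → f/8.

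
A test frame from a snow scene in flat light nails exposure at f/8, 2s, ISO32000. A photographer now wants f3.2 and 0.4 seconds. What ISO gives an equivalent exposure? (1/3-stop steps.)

Aperture: f/8 → f/7.1 → f/6.3 → f/5.6 → f/5 → f/4.5 → f/4 → f/3.5 → f/3.2 — 2 2/3 stops larger aperture (brighter).
Shutter speed: 2 → 1.6 → 1.3 → 1 → 0.8 → 0.6 → 0.5 → 0.4 — 2 1/3 stops shorter (darker).
Net change so far: 1/3 stop brighter. Offset with the ISO: 32000 → 25600.

ISO 25600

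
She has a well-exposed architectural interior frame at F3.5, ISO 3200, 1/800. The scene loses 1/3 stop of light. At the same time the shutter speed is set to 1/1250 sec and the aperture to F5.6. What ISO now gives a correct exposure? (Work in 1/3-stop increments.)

ISO 16000

Scene light: 1/3 stop darker.
Shutter speed: 1/800 → 1/1000 → 1/1250 — 2/3 stop faster (darker).
Aperture: f/3.5 → f/4 → f/4.5 → f/5 → f/5.6 — 1 1/3 stops smaller aperture (darker).
Net so far: 2 1/3 stops darker. ISO: 3200 → 4000 → 5000 → 6400 → 8000 → 10000 → 12800 → 16000.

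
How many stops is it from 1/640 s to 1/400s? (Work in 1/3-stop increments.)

2/3 stop

1/640 → 1/500 → 1/400 — count the steps: 2 third-stops = 2/3 stop.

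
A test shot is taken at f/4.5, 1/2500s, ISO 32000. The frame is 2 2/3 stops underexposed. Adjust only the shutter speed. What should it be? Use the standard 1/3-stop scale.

1/400s

Underexposed by 2 2/3 stops → need 2 2/3 stops brighter.
Shutter speed: 1/2500 → 1/2000 → 1/1600 → 1/1250 → 1/1000 → 1/800 → 1/640 → 1/500 → 1/400.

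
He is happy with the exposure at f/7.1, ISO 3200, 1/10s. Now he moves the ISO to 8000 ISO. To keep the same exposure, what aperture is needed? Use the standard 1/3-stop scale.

ISO: 3200 → 4000 → 5000 → 6400 → 8000 — 1 1/3 stops raised (brighter).
Need 1 1/3 stops darker from the aperture: f/7.1 → f/8 → f/9 → f/10 → f/11.

f/11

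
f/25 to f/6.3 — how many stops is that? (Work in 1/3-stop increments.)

f/25 → f/22 → f/20 → f/18 → f/16 → f/14 → f/13 → f/11 → f/10 → f/9 → f/8 → f/7.1 → f/6.3 — count the steps: 12 third-stops = 4 stops.

4 stops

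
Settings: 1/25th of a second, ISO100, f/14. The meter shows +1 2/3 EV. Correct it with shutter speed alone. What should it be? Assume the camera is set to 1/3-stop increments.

1/80s

Overexposed by 1 2/3 stops → need 1 2/3 stops darker.
Shutter speed: 1/25 → 1/30 → 1/40 → 1/50 → 1/60 → 1/80.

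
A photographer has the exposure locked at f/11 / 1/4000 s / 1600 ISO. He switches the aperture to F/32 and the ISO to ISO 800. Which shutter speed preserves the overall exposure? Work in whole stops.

1/250s

Aperture: f/11 → f/16 → f/22 → f/32 — 3 stops narrower (darker).
ISO: 1600 → 800 — 1 stop lower (darker).
Net change so far: 4 stops darker. Offset with the shutter speed: 1/4000 → 1/2000 → 1/1000 → 1/500 → 1/250.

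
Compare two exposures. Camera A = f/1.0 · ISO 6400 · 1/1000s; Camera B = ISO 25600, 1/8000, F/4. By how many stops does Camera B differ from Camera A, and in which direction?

5 stops darker

Aperture: f/1.0 → f/1.4 → f/2 → f/2.8 → f/4 — 4 stops narrower (darker).
Shutter speed: 1/1000 → 1/2000 → 1/4000 → 1/8000 — 3 stops shorter (darker).
ISO: 6400 → 12800 → 25600 — 2 stops higher (brighter).
Net: −4 −3 +2 = −5 stops.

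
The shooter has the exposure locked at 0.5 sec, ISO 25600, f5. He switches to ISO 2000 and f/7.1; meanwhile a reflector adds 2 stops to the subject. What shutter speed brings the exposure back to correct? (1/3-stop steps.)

Scene light: 2 stops brighter.
ISO: 25600 → 20000 → 16000 → 12800 → 10000 → 8000 → 6400 → 5000 → 4000 → 3200 → 2500 → 2000 — 3 2/3 stops dropped (darker).
Aperture: f/5 → f/5.6 → f/6.3 → f/7.1 — 1 stop stopped down (darker).
Net so far: 2 2/3 stops darker. Shutter speed: 0.5 → 0.6 → 0.8 → 1 → 1.3 → 1.6 → 2 → 2.5 → 3.2.

3.2 s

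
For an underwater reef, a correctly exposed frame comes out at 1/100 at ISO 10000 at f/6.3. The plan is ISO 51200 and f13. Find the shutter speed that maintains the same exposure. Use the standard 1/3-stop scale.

1/125s

ISO: 10000 → 12800 → 16000 → 20000 → 25600 → 32000 → 40000 → 51200 — 2 1/3 stops higher (brighter).
Aperture: f/6.3 → f/7.1 → f/8 → f/9 → f/10 → f/11 → f/13 — 2 stops narrower (darker).
Net change so far: 1/3 stop brighter. Offset with the shutter speed: 1/100 → 1/125.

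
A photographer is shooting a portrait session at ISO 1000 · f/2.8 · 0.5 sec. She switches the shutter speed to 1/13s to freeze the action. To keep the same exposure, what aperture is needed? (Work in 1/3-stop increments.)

Shutter speed: 0.5 → 0.4 → 0.3 → 1/4 → 1/5 → 1/6 → 1/8 → 1/10 → 1/13 — 2 2/3 stops shorter (darker).
Need 2 2/3 stops brighter from the aperture: f/2.8 → f/2.5 → f/2.2 → f/2 → f/1.8 → f/1.6 → f/1.4 → f/1.2 → f/1.1.

f/1.1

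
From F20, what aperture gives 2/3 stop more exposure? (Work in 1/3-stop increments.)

Aperture: f/20 → f/18 → f/16 — 2/3 stop wider (brighter).

f/16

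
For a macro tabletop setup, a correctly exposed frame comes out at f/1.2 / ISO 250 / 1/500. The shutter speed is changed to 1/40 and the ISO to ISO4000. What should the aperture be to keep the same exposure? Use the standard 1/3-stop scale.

f/18

Shutter speed: 1/500 → 1/400 → 1/320 → 1/250 → 1/200 → 1/160 → 1/125 → 1/100 → 1/80 → 1/60 → 1/50 → 1/40 — 3 2/3 stops longer (brighter).
ISO: 250 → 320 → 400 → 500 → 640 → 800 → 1000 → 1250 → 1600 → 2000 → 2500 → 3200 → 4000 — 4 stops higher (brighter).
Net change so far: 7 2/3 stops brighter. Offset with the aperture: f/1.2 → f/1.4 → f/1.6 → f/1.8 → f/2 → f/2.2 → f/2.5 → f/2.8 → f/3.2 → f/3.5 → f/4 → f/4.5 → f/5 → f/5.6 → f/6.3 → f/7.1 → f/8 → f/9 → f/10 → f/11 → f/13 → f/14 → f/16 → f/18.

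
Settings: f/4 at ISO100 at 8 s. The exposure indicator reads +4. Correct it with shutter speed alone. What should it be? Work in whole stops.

1/2s

Overexposed by 4 stops → need 4 stops darker.
Shutter speed: 8 → 4 → 2 → 1 → 1/2.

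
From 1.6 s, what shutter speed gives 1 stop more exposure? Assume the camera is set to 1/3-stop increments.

3.2 s

Shutter speed: 1.6 → 2 → 2.5 → 3.2 — 1 stop slower (brighter).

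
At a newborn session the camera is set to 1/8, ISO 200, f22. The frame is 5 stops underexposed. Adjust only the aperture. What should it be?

f/4

Underexposed by 5 stops → need 5 stops brighter.
Aperture: f/22 → f/16 → f/11 → f/8 → f/5.6 → f/4.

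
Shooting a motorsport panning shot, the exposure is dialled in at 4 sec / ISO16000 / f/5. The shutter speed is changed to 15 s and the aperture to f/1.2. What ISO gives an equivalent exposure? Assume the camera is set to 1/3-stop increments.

Shutter speed: 4 → 5 → 6 → 8 → 10 → 13 → 15 — 2 stops longer (brighter).
Aperture: f/5 → f/4.5 → f/4 → f/3.5 → f/3.2 → f/2.8 → f/2.5 → f/2.2 → f/2 → f/1.8 → f/1.6 → f/1.4 → f/1.2 — 4 stops opened up (brighter).
Net change so far: 6 stops brighter. Offset with the ISO: 16000 → 12800 → 10000 → 8000 → 6400 → 5000 → 4000 → 3200 → 2500 → 2000 → 1600 → 1250 → 1000 → 800 → 640 → 500 → 400 → 320 → 250.

ISO 250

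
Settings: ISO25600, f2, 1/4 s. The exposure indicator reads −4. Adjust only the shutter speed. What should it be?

4 s

Underexposed by 4 stops → need 4 stops brighter.
Shutter speed: 1/4 → 1/2 → 1 → 2 → 4.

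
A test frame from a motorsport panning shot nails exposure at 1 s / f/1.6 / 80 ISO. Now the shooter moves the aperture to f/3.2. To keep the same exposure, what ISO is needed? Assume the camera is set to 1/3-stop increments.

Aperture: f/1.6 → f/1.8 → f/2 → f/2.2 → f/2.5 → f/2.8 → f/3.2 — 2 stops narrower (darker).
Need 2 stops brighter from the ISO: 80 → 100 → 125 → 160 → 200 → 250 → 320.

ISO 320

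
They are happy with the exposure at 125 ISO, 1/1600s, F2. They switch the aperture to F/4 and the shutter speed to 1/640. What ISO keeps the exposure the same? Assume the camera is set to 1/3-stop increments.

Aperture: f/2 → f/2.2 → f/2.5 → f/2.8 → f/3.2 → f/3.5 → f/4 — 2 stops smaller aperture (darker).
Shutter speed: 1/1600 → 1/1250 → 1/1000 → 1/800 → 1/640 — 1 1/3 stops slower (brighter).
Net change so far: 2/3 stop darker. Offset with the ISO: 125 → 160 → 200.

ISO 200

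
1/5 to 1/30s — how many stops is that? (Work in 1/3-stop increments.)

1/5 → 1/6 → 1/8 → 1/10 → 1/13 → 1/15 → 1/20 → 1/25 → 1/30 — count the steps: 8 third-stops = 2 2/3 stops.

2 2/3 stops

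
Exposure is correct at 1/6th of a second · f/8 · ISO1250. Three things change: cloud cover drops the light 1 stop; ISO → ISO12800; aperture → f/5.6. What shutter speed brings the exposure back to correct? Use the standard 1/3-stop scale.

Scene light: 1 stop darker.
ISO: 1250 → 1600 → 2000 → 2500 → 3200 → 4000 → 5000 → 6400 → 8000 → 10000 → 12800 — 3 1/3 stops raised (brighter).
Aperture: f/8 → f/7.1 → f/6.3 → f/5.6 — 1 stop opened up (brighter).
Net so far: 3 1/3 stops brighter. Shutter speed: 1/6 → 1/8 → 1/10 → 1/13 → 1/15 → 1/20 → 1/25 → 1/30 → 1/40 → 1/50 → 1/60.

1/60s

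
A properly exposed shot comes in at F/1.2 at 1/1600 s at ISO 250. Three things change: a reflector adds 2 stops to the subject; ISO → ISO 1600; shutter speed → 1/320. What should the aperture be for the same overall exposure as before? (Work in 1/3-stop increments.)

f/14

Scene light: 2 stops brighter.
ISO: 250 → 320 → 400 → 500 → 640 → 800 → 1000 → 1250 → 1600 — 2 2/3 stops higher (brighter).
Shutter speed: 1/1600 → 1/1250 → 1/1000 → 1/800 → 1/640 → 1/500 → 1/400 → 1/320 — 2 1/3 stops longer (brighter).
Net so far: 7 stops brighter. Aperture: f/1.2 → f/1.4 → f/1.6 → f/1.8 → f/2 → f/2.2 → f/2.5 → f/2.8 → f/3.2 → f/3.5 → f/4 → f/4.5 → f/5 → f/5.6 → f/6.3 → f/7.1 → f/8 → f/9 → f/10 → f/11 → f/13 → f/14.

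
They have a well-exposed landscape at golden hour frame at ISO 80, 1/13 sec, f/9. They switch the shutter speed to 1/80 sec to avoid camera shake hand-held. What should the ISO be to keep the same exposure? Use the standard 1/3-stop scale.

ISO 500

Shutter speed: 1/13 → 1/15 → 1/20 → 1/25 → 1/30 → 1/40 → 1/50 → 1/60 → 1/80 — 2 2/3 stops shorter (darker).
Need 2 2/3 stops brighter from the ISO: 80 → 100 → 125 → 160 → 200 → 250 → 320 → 400 → 500.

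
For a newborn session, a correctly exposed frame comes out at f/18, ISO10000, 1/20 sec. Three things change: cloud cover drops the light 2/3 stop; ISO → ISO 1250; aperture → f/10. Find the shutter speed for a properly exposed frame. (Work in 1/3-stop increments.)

1/5s

Scene light: 2/3 stop darker.
ISO: 10000 → 8000 → 6400 → 5000 → 4000 → 3200 → 2500 → 2000 → 1600 → 1250 — 3 stops lower (darker).
Aperture: f/18 → f/16 → f/14 → f/13 → f/11 → f/10 — 1 2/3 stops opened up (brighter).
Net so far: 2 stops darker. Shutter speed: 1/20 → 1/15 → 1/13 → 1/10 → 1/8 → 1/6 → 1/5.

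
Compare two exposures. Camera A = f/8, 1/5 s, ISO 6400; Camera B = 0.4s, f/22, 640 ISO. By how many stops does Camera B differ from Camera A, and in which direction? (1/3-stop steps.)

Aperture: f/8 → f/9 → f/10 → f/11 → f/13 → f/14 → f/16 → f/18 → f/20 → f/22 — 3 stops smaller aperture (darker).
Shutter speed: 1/5 → 1/4 → 0.3 → 0.4 — 1 stop slower (brighter).
ISO: 6400 → 5000 → 4000 → 3200 → 2500 → 2000 → 1600 → 1250 → 1000 → 800 → 640 — 3 1/3 stops lower (darker).
Net: −3 +1 −3 1/3 = −5 1/3 stops.

5 1/3 stops darker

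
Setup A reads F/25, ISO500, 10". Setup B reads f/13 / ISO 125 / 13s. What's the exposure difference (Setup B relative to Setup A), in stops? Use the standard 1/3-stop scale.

1/3 stop brighter

Aperture: f/25 → f/22 → f/20 → f/18 → f/16 → f/14 → f/13 — 2 stops opened up (brighter).
Shutter speed: 10 → 13 — 1/3 stop longer (brighter).
ISO: 500 → 400 → 320 → 250 → 200 → 160 → 125 — 2 stops dropped (darker).
Net: +2 +1/3 −2 = +1/3 stops.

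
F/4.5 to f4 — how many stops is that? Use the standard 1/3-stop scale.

1/3 stop

f/4.5 → f/4 — count the steps: 1 third-stops = 1/3 stop.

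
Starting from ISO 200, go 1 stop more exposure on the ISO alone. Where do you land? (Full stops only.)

ISO 400

ISO: 200 → 400 — 1 stop raised (brighter).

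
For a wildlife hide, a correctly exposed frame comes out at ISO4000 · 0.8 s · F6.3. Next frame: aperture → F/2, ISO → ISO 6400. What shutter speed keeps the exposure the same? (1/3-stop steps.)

1/20s

Aperture: f/6.3 → f/5.6 → f/5 → f/4.5 → f/4 → f/3.5 → f/3.2 → f/2.8 → f/2.5 → f/2.2 → f/2 — 3 1/3 stops opened up (brighter).
ISO: 4000 → 5000 → 6400 — 2/3 stop raised (brighter).
Net change so far: 4 stops brighter. Offset with the shutter speed: 0.8 → 0.6 → 0.5 → 0.4 → 0.3 → 1/4 → 1/5 → 1/6 → 1/8 → 1/10 → 1/13 → 1/15 → 1/20.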